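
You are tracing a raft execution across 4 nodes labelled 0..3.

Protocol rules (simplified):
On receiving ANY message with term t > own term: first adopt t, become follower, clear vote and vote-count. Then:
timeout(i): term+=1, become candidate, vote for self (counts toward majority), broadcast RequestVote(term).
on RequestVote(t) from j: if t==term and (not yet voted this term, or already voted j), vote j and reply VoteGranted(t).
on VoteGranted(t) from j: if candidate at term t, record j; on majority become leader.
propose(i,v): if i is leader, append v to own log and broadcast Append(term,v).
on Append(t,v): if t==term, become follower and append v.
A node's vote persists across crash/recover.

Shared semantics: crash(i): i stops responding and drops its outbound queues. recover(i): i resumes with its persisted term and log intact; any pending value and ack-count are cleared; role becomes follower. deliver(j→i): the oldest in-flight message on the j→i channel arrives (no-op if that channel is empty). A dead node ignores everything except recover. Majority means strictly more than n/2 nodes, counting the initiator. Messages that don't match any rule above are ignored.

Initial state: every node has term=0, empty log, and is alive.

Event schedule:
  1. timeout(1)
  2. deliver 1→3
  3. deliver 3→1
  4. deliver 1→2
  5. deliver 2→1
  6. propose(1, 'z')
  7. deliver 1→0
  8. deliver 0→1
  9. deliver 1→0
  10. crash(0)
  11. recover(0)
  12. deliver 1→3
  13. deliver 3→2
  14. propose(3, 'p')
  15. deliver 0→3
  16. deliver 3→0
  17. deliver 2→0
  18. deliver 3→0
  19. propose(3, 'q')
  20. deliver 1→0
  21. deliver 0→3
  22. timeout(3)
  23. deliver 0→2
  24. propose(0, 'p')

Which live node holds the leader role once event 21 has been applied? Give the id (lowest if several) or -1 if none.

after 1 — timeout(1): n1:cand/t1/[-]
after 2 — deliver 1→3: n3:foll/t1/[-]
after 3 — deliver 3→1: ·
after 4 — deliver 1→2: n2:foll/t1/[-]
after 5 — deliver 2→1: n1:lead/t1/[-]
after 6 — propose(1,'z'): n1:lead/t1/[z]
after 7 — deliver 1→0: n0:foll/t1/[-]
after 8 — deliver 0→1: ·
after 9 — deliver 1→0: n0:foll/t1/[z]
after 10 — crash(0): n0:✗foll/t1/[z]
after 11 — recover(0): n0:foll/t1/[z]
after 12 — deliver 1→3: n3:foll/t1/[z]
after 13 — deliver 3→2: ·
after 14 — propose(3,'p'): ·
after 15 — deliver 0→3: ·
after 16 — deliver 3→0: ·
after 17 — deliver 2→0: ·
after 18 — deliver 3→0: ·
after 19 — propose(3,'q'): ·
after 20 — deliver 1→0: ·
after 21 — deliver 0→3: ·

1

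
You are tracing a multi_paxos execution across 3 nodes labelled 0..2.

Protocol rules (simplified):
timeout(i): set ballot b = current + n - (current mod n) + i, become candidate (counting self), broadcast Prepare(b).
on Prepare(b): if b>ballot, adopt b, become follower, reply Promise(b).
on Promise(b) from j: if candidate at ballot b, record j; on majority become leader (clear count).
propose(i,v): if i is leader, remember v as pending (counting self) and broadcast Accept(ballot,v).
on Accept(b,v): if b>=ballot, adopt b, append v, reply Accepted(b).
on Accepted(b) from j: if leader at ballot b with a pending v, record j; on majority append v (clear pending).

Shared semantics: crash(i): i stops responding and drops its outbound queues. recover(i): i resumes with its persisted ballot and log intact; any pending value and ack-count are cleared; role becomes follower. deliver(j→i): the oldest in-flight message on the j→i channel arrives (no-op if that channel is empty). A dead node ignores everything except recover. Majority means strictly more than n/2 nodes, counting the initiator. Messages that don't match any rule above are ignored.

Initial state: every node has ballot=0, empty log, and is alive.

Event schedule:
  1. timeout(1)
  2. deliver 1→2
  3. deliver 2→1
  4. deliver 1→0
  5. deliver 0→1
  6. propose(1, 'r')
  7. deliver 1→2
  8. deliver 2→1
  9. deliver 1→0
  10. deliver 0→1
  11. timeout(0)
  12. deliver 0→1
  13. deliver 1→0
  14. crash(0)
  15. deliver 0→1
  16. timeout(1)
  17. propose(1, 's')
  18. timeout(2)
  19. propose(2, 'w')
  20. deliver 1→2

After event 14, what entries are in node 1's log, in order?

after 1 — timeout(1): n1:cand/b4/[-]
after 2 — deliver 1→2: n2:foll/b4/[-]
after 3 — deliver 2→1: n1:lead/b4/[-]
after 4 — deliver 1→0: n0:foll/b4/[-]
after 5 — deliver 0→1: ·
after 6 — propose(1,'r'): ·
after 7 — deliver 1→2: n2:foll/b4/[r]
after 8 — deliver 2→1: n1:lead/b4/[r]
after 9 — deliver 1→0: n0:foll/b4/[r]
after 10 — deliver 0→1: ·
after 11 — timeout(0): n0:cand/b6/[r]
after 12 — deliver 0→1: n1:foll/b6/[r]
after 13 — deliver 1→0: n0:lead/b6/[r]
after 14 — crash(0): n0:✗lead/b6/[r]

r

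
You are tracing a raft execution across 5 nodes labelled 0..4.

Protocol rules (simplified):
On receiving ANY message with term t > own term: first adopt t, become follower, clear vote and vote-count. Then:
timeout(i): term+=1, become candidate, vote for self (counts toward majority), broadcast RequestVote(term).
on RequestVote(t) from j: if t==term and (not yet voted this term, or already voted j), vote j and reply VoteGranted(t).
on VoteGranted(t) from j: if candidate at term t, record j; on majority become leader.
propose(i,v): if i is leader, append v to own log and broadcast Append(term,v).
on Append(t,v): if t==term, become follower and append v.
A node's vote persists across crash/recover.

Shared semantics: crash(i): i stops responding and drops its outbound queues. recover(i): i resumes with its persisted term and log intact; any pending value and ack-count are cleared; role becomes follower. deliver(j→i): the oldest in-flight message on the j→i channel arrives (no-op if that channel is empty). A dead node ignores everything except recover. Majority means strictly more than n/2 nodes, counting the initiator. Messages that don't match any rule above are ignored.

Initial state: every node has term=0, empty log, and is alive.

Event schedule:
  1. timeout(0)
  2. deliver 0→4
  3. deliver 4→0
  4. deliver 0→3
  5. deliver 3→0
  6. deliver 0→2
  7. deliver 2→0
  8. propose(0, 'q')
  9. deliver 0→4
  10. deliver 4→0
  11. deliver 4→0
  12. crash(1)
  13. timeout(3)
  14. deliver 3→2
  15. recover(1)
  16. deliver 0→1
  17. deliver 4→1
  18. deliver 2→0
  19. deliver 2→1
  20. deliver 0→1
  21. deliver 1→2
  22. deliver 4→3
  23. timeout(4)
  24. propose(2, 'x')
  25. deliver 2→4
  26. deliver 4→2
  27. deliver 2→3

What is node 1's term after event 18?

e1 timeout(0): 0[cand,t=1,-]
e2 deliver 0→4: 4[foll,t=1,-]
e3 deliver 4→0: ·
e4 deliver 0→3: 3[foll,t=1,-]
e5 deliver 3→0: 0[lead,t=1,-]
e6 deliver 0→2: 2[foll,t=1,-]
e7 deliver 2→0: ·
e8 propose(0,'q'): 0[lead,t=1,q]
e9 deliver 0→4: 4[foll,t=1,q]
e10 deliver 4→0: ·
e11 deliver 4→0: ·
e12 crash(1): 1[✗foll,t=0,-]
e13 timeout(3): 3[cand,t=2,-]
e14 deliver 3→2: 2[foll,t=2,-]
e15 recover(1): 1[foll,t=0,-]
e16 deliver 0→1: 1[foll,t=1,-]
e17 deliver 4→1: ·
e18 deliver 2→0: ·

1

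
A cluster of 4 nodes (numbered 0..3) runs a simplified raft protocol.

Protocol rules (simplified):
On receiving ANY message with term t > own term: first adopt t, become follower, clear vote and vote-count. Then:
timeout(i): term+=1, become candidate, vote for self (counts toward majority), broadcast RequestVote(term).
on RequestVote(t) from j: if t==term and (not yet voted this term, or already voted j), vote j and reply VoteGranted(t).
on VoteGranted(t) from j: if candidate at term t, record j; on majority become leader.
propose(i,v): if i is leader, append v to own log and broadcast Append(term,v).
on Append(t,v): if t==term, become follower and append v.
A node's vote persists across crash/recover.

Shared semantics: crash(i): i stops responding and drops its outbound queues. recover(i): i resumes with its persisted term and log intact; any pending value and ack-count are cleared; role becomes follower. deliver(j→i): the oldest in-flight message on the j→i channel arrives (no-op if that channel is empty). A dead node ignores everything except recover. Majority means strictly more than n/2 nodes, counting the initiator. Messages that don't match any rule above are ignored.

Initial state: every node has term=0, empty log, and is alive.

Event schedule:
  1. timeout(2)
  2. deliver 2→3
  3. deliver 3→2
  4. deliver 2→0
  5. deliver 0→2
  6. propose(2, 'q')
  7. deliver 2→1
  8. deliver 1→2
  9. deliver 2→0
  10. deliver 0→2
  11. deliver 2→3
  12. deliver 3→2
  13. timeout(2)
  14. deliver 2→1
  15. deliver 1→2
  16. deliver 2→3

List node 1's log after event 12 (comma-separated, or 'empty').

e1 timeout(2): 2[cand,t=1,-]
e2 deliver 2→3: 3[foll,t=1,-]
e3 deliver 3→2: ·
e4 deliver 2→0: 0[foll,t=1,-]
e5 deliver 0→2: 2[lead,t=1,-]
e6 propose(2,'q'): 2[lead,t=1,q]
e7 deliver 2→1: 1[foll,t=1,-]
e8 deliver 1→2: ·
e9 deliver 2→0: 0[foll,t=1,q]
e10 deliver 0→2: ·
e11 deliver 2→3: 3[foll,t=1,q]
e12 deliver 3→2: ·

empty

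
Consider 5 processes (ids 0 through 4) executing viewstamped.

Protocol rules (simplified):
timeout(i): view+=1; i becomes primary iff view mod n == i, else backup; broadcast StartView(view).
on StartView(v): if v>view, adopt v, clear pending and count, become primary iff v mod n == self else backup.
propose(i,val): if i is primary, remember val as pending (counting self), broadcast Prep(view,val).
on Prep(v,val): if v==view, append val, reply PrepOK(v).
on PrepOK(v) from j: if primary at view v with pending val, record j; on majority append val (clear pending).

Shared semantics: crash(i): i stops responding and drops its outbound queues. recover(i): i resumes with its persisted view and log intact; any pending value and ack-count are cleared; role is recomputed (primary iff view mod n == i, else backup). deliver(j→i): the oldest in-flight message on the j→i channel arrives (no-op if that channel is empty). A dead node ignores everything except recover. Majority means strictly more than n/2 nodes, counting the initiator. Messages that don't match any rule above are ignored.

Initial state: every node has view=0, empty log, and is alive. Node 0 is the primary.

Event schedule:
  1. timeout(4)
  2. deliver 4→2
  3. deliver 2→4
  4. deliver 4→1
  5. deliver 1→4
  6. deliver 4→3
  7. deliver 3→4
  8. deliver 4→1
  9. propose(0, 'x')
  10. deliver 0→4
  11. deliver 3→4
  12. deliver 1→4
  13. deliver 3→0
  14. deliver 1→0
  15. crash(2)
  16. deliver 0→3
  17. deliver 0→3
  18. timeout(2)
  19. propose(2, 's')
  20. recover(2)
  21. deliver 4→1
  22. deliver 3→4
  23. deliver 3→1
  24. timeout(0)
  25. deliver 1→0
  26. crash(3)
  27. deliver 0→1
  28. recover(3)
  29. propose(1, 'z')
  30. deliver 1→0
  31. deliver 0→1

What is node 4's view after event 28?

1

1. timeout(4):  <4:back v1 ->
2. deliver 4→2:  <2:back v1 ->
3. deliver 2→4:  nop
4. deliver 4→1:  <1:prim v1 ->
5. deliver 1→4:  nop
6. deliver 4→3:  <3:back v1 ->
7. deliver 3→4:  nop
8. deliver 4→1:  nop
9. propose(0,'x'):  nop
10. deliver 0→4:  nop
11. deliver 3→4:  nop
12. deliver 1→4:  nop
13. deliver 3→0:  nop
14. deliver 1→0:  nop
15. crash(2):  <2:✗back v1 ->
16. deliver 0→3:  nop
17. deliver 0→3:  nop
18. timeout(2):  nop
19. propose(2,'s'):  nop
20. recover(2):  <2:back v1 ->
21. deliver 4→1:  nop
22. deliver 3→4:  nop
23. deliver 3→1:  nop
24. timeout(0):  <0:back v1 ->
25. deliver 1→0:  nop
26. crash(3):  <3:✗back v1 ->
27. deliver 0→1:  nop
28. recover(3):  <3:back v1 ->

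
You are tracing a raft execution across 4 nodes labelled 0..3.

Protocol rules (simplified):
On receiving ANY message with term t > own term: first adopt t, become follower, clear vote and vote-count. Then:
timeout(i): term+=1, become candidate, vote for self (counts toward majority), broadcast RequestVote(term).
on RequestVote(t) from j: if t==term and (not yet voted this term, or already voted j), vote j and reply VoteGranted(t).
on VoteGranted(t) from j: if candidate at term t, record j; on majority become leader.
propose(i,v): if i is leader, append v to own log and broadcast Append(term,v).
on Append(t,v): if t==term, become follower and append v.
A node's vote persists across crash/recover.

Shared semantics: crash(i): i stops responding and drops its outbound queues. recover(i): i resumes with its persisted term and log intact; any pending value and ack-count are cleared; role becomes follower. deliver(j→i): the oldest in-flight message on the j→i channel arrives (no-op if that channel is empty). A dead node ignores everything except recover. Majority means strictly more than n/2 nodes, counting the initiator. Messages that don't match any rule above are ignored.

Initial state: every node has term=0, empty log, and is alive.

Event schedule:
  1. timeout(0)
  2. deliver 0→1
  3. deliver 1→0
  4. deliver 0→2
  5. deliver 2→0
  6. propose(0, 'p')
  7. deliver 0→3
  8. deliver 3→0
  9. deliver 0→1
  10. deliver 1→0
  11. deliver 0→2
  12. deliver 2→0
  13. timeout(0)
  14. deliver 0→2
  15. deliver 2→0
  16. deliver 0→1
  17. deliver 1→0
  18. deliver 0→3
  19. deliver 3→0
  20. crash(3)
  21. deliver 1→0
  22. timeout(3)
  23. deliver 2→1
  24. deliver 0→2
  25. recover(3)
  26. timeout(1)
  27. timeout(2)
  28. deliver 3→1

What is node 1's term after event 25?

2

[1] timeout(0) → N0(cand t1 [-])
[2] deliver 0→1 → N1(foll t1 [-])
[3] deliver 1→0 → ∅
[4] deliver 0→2 → N2(foll t1 [-])
[5] deliver 2→0 → N0(lead t1 [-])
[6] propose(0,'p') → N0(lead t1 [p])
[7] deliver 0→3 → N3(foll t1 [-])
[8] deliver 3→0 → ∅
[9] deliver 0→1 → N1(foll t1 [p])
[10] deliver 1→0 → ∅
[11] deliver 0→2 → N2(foll t1 [p])
[12] deliver 2→0 → ∅
[13] timeout(0) → N0(cand t2 [p])
[14] deliver 0→2 → N2(foll t2 [p])
[15] deliver 2→0 → ∅
[16] deliver 0→1 → N1(foll t2 [p])
[17] deliver 1→0 → N0(lead t2 [p])
[18] deliver 0→3 → N3(foll t1 [p])
[19] deliver 3→0 → ∅
[20] crash(3) → N3(✗foll t1 [p])
[21] deliver 1→0 → ∅
[22] timeout(3) → ∅
[23] deliver 2→1 → ∅
[24] deliver 0→2 → ∅
[25] recover(3) → N3(foll t1 [p])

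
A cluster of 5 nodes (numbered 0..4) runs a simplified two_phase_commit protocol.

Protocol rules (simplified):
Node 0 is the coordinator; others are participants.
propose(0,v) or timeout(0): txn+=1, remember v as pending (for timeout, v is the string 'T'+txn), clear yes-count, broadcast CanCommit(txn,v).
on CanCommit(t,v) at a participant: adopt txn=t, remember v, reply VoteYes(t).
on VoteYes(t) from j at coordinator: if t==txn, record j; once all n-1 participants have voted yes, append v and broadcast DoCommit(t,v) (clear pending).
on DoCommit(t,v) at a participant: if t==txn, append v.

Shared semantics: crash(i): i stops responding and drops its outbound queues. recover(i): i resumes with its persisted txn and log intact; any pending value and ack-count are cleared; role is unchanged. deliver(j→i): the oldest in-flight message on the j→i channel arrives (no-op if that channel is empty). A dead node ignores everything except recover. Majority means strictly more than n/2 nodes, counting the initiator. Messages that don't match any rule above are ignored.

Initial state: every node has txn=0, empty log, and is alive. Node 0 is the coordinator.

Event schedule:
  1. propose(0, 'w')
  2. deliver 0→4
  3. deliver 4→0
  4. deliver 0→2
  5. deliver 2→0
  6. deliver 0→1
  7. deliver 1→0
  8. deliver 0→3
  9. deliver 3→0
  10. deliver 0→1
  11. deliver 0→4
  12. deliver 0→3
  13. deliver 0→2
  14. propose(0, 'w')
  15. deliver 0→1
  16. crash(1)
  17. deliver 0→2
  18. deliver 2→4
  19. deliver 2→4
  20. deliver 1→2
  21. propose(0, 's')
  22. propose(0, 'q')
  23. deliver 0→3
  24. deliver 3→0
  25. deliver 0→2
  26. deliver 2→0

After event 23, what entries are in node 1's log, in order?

w

[1] propose(0,'w') → N0(coor t1 [-])
[2] deliver 0→4 → N4(part t1 [-])
[3] deliver 4→0 → ∅
[4] deliver 0→2 → N2(part t1 [-])
[5] deliver 2→0 → ∅
[6] deliver 0→1 → N1(part t1 [-])
[7] deliver 1→0 → ∅
[8] deliver 0→3 → N3(part t1 [-])
[9] deliver 3→0 → N0(coor t1 [w])
[10] deliver 0→1 → N1(part t1 [w])
[11] deliver 0→4 → N4(part t1 [w])
[12] deliver 0→3 → N3(part t1 [w])
[13] deliver 0→2 → N2(part t1 [w])
[14] propose(0,'w') → N0(coor t2 [w])
[15] deliver 0→1 → N1(part t2 [w])
[16] crash(1) → N1(✗part t2 [w])
[17] deliver 0→2 → N2(part t2 [w])
[18] deliver 2→4 → ∅
[19] deliver 2→4 → ∅
[20] deliver 1→2 → ∅
[21] propose(0,'s') → N0(coor t3 [w])
[22] propose(0,'q') → N0(coor t4 [w])
[23] deliver 0→3 → N3(part t2 [w])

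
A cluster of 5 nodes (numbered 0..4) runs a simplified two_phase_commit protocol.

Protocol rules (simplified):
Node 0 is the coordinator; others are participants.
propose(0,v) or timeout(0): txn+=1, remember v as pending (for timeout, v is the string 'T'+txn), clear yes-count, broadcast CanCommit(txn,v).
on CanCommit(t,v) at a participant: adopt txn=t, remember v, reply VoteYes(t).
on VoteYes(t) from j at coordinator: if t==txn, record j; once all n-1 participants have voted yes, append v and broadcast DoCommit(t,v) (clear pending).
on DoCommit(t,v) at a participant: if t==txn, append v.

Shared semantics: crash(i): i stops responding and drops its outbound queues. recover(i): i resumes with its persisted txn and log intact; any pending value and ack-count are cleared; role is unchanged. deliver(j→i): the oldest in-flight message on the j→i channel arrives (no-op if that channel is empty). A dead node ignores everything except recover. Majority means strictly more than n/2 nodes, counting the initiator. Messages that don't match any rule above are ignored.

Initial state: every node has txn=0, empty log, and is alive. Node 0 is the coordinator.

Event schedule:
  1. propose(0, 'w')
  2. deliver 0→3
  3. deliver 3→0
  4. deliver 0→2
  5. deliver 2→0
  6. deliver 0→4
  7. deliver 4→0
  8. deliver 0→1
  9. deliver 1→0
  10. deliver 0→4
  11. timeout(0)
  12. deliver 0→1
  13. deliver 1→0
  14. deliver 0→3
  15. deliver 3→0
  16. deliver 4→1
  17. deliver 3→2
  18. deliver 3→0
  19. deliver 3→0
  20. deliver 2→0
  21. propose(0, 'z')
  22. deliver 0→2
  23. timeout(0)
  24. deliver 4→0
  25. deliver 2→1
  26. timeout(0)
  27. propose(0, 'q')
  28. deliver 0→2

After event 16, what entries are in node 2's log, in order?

empty

step 1 propose(0,'w'): 0={coor,t=1,log=-}
step 2 deliver 0→3: 3={part,t=1,log=-}
step 3 deliver 3→0: —
step 4 deliver 0→2: 2={part,t=1,log=-}
step 5 deliver 2→0: —
step 6 deliver 0→4: 4={part,t=1,log=-}
step 7 deliver 4→0: —
step 8 deliver 0→1: 1={part,t=1,log=-}
step 9 deliver 1→0: 0={coor,t=1,log=w}
step 10 deliver 0→4: 4={part,t=1,log=w}
step 11 timeout(0): 0={coor,t=2,log=w}
step 12 deliver 0→1: 1={part,t=1,log=w}
step 13 deliver 1→0: —
step 14 deliver 0→3: 3={part,t=1,log=w}
step 15 deliver 3→0: —
step 16 deliver 4→1: —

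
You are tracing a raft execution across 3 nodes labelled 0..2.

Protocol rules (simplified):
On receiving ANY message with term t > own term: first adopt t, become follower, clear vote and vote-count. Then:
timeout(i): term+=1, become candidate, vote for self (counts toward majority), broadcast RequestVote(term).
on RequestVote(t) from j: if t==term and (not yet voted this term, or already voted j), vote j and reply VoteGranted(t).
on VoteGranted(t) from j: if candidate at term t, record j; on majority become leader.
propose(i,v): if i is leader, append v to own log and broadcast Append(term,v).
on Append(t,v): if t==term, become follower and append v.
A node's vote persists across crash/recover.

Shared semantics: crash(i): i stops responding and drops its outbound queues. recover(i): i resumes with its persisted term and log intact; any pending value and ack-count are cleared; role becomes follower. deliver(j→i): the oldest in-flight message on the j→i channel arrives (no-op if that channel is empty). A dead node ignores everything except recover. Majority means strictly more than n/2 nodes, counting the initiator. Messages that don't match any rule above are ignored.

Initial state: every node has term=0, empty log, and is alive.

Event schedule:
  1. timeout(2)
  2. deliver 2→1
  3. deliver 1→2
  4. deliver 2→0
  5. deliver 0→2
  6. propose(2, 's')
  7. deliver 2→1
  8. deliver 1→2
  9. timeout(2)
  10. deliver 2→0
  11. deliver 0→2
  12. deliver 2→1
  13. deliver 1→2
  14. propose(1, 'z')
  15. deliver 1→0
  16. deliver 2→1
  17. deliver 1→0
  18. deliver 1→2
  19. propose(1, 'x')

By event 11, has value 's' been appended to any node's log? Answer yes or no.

after 1 — timeout(2): n2:cand/t1/[-]
after 2 — deliver 2→1: n1:foll/t1/[-]
after 3 — deliver 1→2: n2:lead/t1/[-]
after 4 — deliver 2→0: n0:foll/t1/[-]
after 5 — deliver 0→2: ·
after 6 — propose(2,'s'): n2:lead/t1/[s]
after 7 — deliver 2→1: n1:foll/t1/[s]
after 8 — deliver 1→2: ·
after 9 — timeout(2): n2:cand/t2/[s]
after 10 — deliver 2→0: n0:foll/t1/[s]
after 11 — deliver 0→2: ·

yes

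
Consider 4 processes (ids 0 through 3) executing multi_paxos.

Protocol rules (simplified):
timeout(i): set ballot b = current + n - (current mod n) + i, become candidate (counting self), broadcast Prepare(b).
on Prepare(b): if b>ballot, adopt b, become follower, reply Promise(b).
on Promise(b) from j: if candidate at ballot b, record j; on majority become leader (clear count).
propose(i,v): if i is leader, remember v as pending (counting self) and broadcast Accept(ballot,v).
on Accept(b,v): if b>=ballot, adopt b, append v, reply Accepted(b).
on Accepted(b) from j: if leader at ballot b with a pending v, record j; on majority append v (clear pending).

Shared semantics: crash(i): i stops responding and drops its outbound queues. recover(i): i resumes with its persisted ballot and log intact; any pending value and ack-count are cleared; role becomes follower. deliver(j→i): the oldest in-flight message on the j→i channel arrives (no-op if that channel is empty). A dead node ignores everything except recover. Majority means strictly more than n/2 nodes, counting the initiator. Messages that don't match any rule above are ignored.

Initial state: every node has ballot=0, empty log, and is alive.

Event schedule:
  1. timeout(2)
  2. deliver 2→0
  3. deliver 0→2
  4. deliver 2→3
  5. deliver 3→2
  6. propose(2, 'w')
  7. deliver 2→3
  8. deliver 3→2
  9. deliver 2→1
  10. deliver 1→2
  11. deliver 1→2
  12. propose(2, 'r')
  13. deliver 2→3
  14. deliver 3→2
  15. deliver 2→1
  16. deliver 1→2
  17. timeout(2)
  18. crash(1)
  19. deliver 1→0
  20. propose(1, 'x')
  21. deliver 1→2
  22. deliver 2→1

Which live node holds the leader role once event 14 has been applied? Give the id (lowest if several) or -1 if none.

e1 timeout(2): 2[cand,b=6,-]
e2 deliver 2→0: 0[foll,b=6,-]
e3 deliver 0→2: ·
e4 deliver 2→3: 3[foll,b=6,-]
e5 deliver 3→2: 2[lead,b=6,-]
e6 propose(2,'w'): ·
e7 deliver 2→3: 3[foll,b=6,w]
e8 deliver 3→2: ·
e9 deliver 2→1: 1[foll,b=6,-]
e10 deliver 1→2: ·
e11 deliver 1→2: ·
e12 propose(2,'r'): ·
e13 deliver 2→3: 3[foll,b=6,w,r]
e14 deliver 3→2: ·

2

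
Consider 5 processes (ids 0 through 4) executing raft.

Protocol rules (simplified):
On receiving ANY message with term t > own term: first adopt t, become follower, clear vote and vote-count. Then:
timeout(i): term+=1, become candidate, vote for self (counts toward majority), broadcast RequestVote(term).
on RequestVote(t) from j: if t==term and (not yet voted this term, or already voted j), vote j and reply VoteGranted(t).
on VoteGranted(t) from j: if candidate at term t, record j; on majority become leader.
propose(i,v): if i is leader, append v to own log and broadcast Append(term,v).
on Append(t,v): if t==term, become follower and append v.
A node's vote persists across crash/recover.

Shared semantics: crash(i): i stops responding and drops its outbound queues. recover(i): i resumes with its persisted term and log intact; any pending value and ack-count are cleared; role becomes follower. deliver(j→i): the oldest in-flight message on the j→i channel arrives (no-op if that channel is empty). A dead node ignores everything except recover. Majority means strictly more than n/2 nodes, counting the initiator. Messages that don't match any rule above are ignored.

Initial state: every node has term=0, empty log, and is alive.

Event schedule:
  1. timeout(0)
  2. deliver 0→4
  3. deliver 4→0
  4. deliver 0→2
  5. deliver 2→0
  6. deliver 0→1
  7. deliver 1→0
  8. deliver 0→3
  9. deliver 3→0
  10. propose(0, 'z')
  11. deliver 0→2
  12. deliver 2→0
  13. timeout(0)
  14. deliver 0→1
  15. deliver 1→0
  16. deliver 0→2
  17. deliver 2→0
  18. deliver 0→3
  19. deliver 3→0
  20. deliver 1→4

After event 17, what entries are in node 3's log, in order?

empty

step 1 timeout(0): 0={cand,t=1,log=-}
step 2 deliver 0→4: 4={foll,t=1,log=-}
step 3 deliver 4→0: —
step 4 deliver 0→2: 2={foll,t=1,log=-}
step 5 deliver 2→0: 0={lead,t=1,log=-}
step 6 deliver 0→1: 1={foll,t=1,log=-}
step 7 deliver 1→0: —
step 8 deliver 0→3: 3={foll,t=1,log=-}
step 9 deliver 3→0: —
step 10 propose(0,'z'): 0={lead,t=1,log=z}
step 11 deliver 0→2: 2={foll,t=1,log=z}
step 12 deliver 2→0: —
step 13 timeout(0): 0={cand,t=2,log=z}
step 14 deliver 0→1: 1={foll,t=1,log=z}
step 15 deliver 1→0: —
step 16 deliver 0→2: 2={foll,t=2,log=z}
step 17 deliver 2→0: —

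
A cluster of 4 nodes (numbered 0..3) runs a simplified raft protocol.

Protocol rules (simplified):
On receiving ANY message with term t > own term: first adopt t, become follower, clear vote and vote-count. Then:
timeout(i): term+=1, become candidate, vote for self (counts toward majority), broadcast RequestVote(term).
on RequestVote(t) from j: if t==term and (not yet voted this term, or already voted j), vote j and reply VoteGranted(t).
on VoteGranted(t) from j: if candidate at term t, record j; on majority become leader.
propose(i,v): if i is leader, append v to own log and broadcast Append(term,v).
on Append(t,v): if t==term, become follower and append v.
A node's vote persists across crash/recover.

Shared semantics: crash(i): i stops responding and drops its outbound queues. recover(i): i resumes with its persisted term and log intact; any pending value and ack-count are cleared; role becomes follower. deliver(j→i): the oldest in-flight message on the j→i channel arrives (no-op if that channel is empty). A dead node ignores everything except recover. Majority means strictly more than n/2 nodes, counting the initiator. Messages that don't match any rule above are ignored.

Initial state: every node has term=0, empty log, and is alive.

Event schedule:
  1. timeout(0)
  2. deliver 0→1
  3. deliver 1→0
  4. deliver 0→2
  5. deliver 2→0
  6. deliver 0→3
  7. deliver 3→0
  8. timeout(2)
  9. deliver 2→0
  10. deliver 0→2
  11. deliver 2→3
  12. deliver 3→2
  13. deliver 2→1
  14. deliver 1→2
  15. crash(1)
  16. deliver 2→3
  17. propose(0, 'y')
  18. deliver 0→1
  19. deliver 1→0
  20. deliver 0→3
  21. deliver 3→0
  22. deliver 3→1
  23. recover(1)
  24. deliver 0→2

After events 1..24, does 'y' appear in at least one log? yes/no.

after 1 — timeout(0): n0:cand/t1/[-]
after 2 — deliver 0→1: n1:foll/t1/[-]
after 3 — deliver 1→0: ·
after 4 — deliver 0→2: n2:foll/t1/[-]
after 5 — deliver 2→0: n0:lead/t1/[-]
after 6 — deliver 0→3: n3:foll/t1/[-]
after 7 — deliver 3→0: ·
after 8 — timeout(2): n2:cand/t2/[-]
after 9 — deliver 2→0: n0:foll/t2/[-]
after 10 — deliver 0→2: ·
after 11 — deliver 2→3: n3:foll/t2/[-]
after 12 — deliver 3→2: n2:lead/t2/[-]
after 13 — deliver 2→1: n1:foll/t2/[-]
after 14 — deliver 1→2: ·
after 15 — crash(1): n1:✗foll/t2/[-]
after 16 — deliver 2→3: ·
after 17 — propose(0,'y'): ·
after 18 — deliver 0→1: ·
after 19 — deliver 1→0: ·
after 20 — deliver 0→3: ·
after 21 — deliver 3→0: ·
after 22 — deliver 3→1: ·
after 23 — recover(1): n1:foll/t2/[-]
after 24 — deliver 0→2: ·

no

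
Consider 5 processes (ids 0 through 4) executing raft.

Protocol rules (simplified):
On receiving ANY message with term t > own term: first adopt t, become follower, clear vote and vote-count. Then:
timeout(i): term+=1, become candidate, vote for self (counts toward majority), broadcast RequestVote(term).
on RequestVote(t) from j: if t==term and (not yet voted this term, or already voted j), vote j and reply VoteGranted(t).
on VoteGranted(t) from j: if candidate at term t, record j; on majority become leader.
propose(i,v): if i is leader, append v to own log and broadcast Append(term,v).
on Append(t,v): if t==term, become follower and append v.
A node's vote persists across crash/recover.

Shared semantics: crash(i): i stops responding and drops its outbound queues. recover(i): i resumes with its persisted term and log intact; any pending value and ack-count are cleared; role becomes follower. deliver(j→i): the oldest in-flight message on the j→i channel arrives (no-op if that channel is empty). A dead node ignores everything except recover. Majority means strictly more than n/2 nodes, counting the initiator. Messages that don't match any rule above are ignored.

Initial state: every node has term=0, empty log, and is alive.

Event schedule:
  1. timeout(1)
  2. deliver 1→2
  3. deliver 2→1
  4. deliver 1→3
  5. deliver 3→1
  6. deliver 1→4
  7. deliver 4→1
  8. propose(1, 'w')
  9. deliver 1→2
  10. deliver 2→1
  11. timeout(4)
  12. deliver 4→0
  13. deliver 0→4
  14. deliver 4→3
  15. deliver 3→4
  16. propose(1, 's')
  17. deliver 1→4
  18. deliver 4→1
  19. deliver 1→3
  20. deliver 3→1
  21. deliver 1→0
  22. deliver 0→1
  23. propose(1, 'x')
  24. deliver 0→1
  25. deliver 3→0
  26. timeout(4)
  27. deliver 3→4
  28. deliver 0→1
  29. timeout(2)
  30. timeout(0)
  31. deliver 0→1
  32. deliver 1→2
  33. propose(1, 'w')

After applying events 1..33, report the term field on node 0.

e1 timeout(1): 1[cand,t=1,-]
e2 deliver 1→2: 2[foll,t=1,-]
e3 deliver 2→1: ·
e4 deliver 1→3: 3[foll,t=1,-]
e5 deliver 3→1: 1[lead,t=1,-]
e6 deliver 1→4: 4[foll,t=1,-]
e7 deliver 4→1: ·
e8 propose(1,'w'): 1[lead,t=1,w]
e9 deliver 1→2: 2[foll,t=1,w]
e10 deliver 2→1: ·
e11 timeout(4): 4[cand,t=2,-]
e12 deliver 4→0: 0[foll,t=2,-]
e13 deliver 0→4: ·
e14 deliver 4→3: 3[foll,t=2,-]
e15 deliver 3→4: 4[lead,t=2,-]
e16 propose(1,'s'): 1[lead,t=1,w,s]
e17 deliver 1→4: ·
e18 deliver 4→1: 1[foll,t=2,w,s]
e19 deliver 1→3: ·
e20 deliver 3→1: ·
e21 deliver 1→0: ·
e22 deliver 0→1: ·
e23 propose(1,'x'): ·
e24 deliver 0→1: ·
e25 deliver 3→0: ·
e26 timeout(4): 4[cand,t=3,-]
e27 deliver 3→4: ·
e28 deliver 0→1: ·
e29 timeout(2): 2[cand,t=2,w]
e30 timeout(0): 0[cand,t=3,-]
e31 deliver 0→1: 1[foll,t=3,w,s]
e32 deliver 1→2: ·
e33 propose(1,'w'): ·

3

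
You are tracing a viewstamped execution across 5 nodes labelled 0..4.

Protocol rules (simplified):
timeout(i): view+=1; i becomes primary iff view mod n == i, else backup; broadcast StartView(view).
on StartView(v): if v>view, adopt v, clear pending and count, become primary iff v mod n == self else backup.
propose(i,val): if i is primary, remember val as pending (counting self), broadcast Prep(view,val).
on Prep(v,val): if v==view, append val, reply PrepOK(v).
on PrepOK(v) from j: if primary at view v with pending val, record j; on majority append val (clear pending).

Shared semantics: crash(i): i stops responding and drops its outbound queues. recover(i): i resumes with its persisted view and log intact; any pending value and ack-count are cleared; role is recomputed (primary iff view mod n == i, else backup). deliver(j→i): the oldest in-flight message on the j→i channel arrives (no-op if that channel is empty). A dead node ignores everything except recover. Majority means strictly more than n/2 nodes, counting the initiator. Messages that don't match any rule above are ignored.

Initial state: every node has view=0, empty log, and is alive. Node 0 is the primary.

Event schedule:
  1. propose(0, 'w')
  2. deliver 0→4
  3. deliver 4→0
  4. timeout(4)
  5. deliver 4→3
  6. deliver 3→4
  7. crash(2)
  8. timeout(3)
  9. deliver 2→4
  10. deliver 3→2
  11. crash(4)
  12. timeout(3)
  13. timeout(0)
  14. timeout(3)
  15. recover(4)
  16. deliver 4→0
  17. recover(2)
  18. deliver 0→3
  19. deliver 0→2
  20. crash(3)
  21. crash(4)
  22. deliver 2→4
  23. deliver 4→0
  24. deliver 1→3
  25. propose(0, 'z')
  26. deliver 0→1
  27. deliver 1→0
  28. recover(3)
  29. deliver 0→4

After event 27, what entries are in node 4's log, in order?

after 1 — propose(0,'w'): ·
after 2 — deliver 0→4: n4:back/v0/[w]
after 3 — deliver 4→0: ·
after 4 — timeout(4): n4:back/v1/[w]
after 5 — deliver 4→3: n3:back/v1/[-]
after 6 — deliver 3→4: ·
after 7 — crash(2): n2:✗back/v0/[-]
after 8 — timeout(3): n3:back/v2/[-]
after 9 — deliver 2→4: ·
after 10 — deliver 3→2: ·
after 11 — crash(4): n4:✗back/v1/[w]
after 12 — timeout(3): n3:prim/v3/[-]
after 13 — timeout(0): n0:back/v1/[-]
after 14 — timeout(3): n3:back/v4/[-]
after 15 — recover(4): n4:back/v1/[w]
after 16 — deliver 4→0: ·
after 17 — recover(2): n2:back/v0/[-]
after 18 — deliver 0→3: ·
after 19 — deliver 0→2: n2:back/v0/[w]
after 20 — crash(3): n3:✗back/v4/[-]
after 21 — crash(4): n4:✗back/v1/[w]
after 22 — deliver 2→4: ·
after 23 — deliver 4→0: ·
after 24 — deliver 1→3: ·
after 25 — propose(0,'z'): ·
after 26 — deliver 0→1: n1:back/v0/[w]
after 27 — deliver 1→0: ·

w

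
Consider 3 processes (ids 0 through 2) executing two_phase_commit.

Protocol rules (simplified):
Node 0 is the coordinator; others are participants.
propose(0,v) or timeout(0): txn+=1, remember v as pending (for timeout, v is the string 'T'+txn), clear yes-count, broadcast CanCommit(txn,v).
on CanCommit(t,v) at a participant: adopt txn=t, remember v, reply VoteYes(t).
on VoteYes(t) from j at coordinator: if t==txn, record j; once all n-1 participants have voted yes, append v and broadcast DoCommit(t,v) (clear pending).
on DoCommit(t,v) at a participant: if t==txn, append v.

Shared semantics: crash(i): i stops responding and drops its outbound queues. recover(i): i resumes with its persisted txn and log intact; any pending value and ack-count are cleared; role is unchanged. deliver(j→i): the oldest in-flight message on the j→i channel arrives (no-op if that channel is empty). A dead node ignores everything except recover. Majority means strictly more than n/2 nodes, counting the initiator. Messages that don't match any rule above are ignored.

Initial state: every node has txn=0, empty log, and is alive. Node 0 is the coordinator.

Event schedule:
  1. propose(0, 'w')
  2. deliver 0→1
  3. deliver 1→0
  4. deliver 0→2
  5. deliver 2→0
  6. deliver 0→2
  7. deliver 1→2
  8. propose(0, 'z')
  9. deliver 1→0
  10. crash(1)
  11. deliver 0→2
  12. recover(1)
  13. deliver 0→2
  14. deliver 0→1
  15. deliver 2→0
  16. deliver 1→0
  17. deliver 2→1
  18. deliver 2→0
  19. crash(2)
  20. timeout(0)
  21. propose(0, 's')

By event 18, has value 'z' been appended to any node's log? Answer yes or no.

no

e1 propose(0,'w'): 0[coor,t=1,-]
e2 deliver 0→1: 1[part,t=1,-]
e3 deliver 1→0: ·
e4 deliver 0→2: 2[part,t=1,-]
e5 deliver 2→0: 0[coor,t=1,w]
e6 deliver 0→2: 2[part,t=1,w]
e7 deliver 1→2: ·
e8 propose(0,'z'): 0[coor,t=2,w]
e9 deliver 1→0: ·
e10 crash(1): 1[✗part,t=1,-]
e11 deliver 0→2: 2[part,t=2,w]
e12 recover(1): 1[part,t=1,-]
e13 deliver 0→2: ·
e14 deliver 0→1: 1[part,t=1,w]
e15 deliver 2→0: ·
e16 deliver 1→0: ·
e17 deliver 2→1: ·
e18 deliver 2→0: ·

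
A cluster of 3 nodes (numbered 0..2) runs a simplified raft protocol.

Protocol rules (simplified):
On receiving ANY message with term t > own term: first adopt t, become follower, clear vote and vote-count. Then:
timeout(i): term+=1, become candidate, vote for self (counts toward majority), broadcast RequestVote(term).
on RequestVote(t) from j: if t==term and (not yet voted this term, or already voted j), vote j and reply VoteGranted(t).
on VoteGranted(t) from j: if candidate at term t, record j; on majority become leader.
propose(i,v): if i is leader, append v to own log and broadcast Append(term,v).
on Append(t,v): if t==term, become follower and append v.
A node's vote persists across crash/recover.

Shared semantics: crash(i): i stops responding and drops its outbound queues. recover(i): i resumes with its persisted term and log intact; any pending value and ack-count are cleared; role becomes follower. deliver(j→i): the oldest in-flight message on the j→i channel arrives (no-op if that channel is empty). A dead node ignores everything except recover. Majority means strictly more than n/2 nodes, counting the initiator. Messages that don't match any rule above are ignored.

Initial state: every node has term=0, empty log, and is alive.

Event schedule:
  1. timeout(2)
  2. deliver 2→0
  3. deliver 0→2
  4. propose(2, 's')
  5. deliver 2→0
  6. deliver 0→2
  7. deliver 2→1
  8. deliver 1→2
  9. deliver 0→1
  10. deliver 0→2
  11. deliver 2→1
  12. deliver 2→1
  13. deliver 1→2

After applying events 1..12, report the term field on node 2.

e1 timeout(2): 2[cand,t=1,-]
e2 deliver 2→0: 0[foll,t=1,-]
e3 deliver 0→2: 2[lead,t=1,-]
e4 propose(2,'s'): 2[lead,t=1,s]
e5 deliver 2→0: 0[foll,t=1,s]
e6 deliver 0→2: ·
e7 deliver 2→1: 1[foll,t=1,-]
e8 deliver 1→2: ·
e9 deliver 0→1: ·
e10 deliver 0→2: ·
e11 deliver 2→1: 1[foll,t=1,s]
e12 deliver 2→1: ·

1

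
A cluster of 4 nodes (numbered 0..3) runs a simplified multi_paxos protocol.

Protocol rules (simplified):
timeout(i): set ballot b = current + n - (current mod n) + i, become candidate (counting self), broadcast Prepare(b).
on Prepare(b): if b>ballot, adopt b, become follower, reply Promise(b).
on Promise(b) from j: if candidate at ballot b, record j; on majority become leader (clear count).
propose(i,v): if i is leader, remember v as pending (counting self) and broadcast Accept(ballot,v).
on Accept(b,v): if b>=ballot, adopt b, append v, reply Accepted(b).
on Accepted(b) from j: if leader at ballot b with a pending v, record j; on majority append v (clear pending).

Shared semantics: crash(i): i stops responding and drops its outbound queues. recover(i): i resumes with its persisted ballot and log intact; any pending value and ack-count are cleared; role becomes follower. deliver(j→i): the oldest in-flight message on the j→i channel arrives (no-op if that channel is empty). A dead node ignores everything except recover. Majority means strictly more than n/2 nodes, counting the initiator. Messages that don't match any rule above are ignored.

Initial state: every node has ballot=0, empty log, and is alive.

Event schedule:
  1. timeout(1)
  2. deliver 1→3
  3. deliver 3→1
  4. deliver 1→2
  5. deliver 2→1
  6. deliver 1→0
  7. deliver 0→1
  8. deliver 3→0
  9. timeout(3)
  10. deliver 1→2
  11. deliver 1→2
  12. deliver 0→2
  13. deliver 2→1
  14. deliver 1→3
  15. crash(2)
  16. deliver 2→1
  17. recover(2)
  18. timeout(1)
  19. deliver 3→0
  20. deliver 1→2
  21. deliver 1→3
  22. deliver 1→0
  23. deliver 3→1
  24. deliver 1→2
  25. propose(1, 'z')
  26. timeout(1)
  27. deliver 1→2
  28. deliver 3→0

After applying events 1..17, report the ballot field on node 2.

5

[1] timeout(1) → N1(cand b5 [-])
[2] deliver 1→3 → N3(foll b5 [-])
[3] deliver 3→1 → ∅
[4] deliver 1→2 → N2(foll b5 [-])
[5] deliver 2→1 → N1(lead b5 [-])
[6] deliver 1→0 → N0(foll b5 [-])
[7] deliver 0→1 → ∅
[8] deliver 3→0 → ∅
[9] timeout(3) → N3(cand b11 [-])
[10] deliver 1→2 → ∅
[11] deliver 1→2 → ∅
[12] deliver 0→2 → ∅
[13] deliver 2→1 → ∅
[14] deliver 1→3 → ∅
[15] crash(2) → N2(✗foll b5 [-])
[16] deliver 2→1 → ∅
[17] recover(2) → N2(foll b5 [-])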